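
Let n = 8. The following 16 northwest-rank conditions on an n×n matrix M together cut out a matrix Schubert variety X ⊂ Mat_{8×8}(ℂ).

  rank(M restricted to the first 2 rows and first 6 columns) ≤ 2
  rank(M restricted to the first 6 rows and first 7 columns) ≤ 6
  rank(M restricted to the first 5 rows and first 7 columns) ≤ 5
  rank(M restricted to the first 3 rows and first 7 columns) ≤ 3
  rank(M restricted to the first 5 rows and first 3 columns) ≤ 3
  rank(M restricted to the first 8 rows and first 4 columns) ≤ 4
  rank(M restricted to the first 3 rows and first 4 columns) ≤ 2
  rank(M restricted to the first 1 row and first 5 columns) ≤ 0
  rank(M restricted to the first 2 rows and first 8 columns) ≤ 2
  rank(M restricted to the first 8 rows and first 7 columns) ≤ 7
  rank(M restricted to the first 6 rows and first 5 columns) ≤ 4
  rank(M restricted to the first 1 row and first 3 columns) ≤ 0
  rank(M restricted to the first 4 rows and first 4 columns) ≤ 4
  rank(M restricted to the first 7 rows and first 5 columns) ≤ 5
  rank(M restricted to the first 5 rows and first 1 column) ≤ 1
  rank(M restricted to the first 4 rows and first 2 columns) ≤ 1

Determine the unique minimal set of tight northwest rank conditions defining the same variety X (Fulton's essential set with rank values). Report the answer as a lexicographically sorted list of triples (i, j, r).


Computing R[i][j] = min implied NW-rank bound (n=8, 16 conditions):

  R[1]: 0, 0, 0, 0, 0, 1, 1, 1
  R[2]: 1, 1, 1, 1, 1, 2, 2, 2
  R[3]: 1, 1, 2, 2, 2, 3, 3, 3
  R[4]: 1, 1, 2, 3, 3, 4, 4, 4
  R[5]: 1, 2, 3, 4, 4, 5, 5, 5
  R[6]: 1, 2, 3, 4, 4, 5, 6, 6
  R[7]: 1, 2, 3, 4, 5, 6, 7, 7
  R[8]: 1, 2, 3, 4, 5, 6, 7, 8

reading off 1-entries of Δ²R: w = (6, 1, 3, 4, 2, 7, 5, 8).

|D(w)|=8, |Ess(w)|=3:

[(1, 5, 0), (4, 2, 1), (6, 5, 4)]


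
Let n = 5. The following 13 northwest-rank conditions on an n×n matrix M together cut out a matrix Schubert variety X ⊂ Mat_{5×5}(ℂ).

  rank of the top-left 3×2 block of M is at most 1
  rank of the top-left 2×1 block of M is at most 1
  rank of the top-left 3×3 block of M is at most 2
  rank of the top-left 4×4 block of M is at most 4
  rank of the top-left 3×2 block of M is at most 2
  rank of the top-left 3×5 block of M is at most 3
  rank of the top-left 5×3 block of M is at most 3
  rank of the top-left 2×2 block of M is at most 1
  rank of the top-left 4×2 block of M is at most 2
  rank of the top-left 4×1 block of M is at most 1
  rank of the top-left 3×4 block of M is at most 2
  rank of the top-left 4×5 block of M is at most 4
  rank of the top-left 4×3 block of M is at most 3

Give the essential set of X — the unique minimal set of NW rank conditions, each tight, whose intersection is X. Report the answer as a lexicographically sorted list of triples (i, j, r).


Propagating the 13 rank bounds to every northwest block:

  i=1: 1, 1, 1, 1, 1
  i=2: 1, 1, 2, 2, 2
  i=3: 1, 1, 2, 2, 3
  i=4: 1, 2, 3, 3, 4
  i=5: 1, 2, 3, 4, 5

the unique w with this rank table is (1, 3, 5, 2, 4).

|D(w)|=3, |Ess(w)|=2:

[(3, 2, 1), (3, 4, 2)]


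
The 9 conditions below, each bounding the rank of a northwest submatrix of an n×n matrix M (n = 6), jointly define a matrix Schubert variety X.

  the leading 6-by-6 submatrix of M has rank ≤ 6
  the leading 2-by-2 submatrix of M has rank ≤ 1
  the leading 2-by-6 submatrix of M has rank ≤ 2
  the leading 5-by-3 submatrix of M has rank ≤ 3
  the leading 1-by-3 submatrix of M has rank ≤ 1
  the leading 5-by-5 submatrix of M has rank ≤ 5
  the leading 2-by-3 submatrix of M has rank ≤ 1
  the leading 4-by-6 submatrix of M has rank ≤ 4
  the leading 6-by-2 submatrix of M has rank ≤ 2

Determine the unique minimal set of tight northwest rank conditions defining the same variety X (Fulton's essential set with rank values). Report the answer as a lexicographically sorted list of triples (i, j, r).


Reconstructing r_w from the 9 given conditions:

  row 1: 1, 1, 1, 1, 1, 1
  row 2: 1, 1, 1, 2, 2, 2
  row 3: 1, 2, 2, 3, 3, 3
  row 4: 1, 2, 3, 4, 4, 4
  row 5: 1, 2, 3, 4, 5, 5
  row 6: 1, 2, 3, 4, 5, 6

hence w(1..6) = (1, 4, 2, 3, 5, 6).

ℓ(w)=2; the 1 essential cell (i,j,r):

[(2, 3, 1)]


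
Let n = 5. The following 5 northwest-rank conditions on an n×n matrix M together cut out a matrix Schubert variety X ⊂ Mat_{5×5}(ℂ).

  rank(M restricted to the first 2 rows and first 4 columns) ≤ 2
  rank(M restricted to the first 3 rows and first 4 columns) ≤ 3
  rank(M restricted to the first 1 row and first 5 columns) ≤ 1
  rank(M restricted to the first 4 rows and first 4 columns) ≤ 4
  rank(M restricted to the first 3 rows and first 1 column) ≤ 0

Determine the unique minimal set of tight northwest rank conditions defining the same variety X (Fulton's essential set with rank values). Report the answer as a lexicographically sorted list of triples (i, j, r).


The tightest implied rank at each (i,j), from the 5 conditions:

  R[1]: 0  1  1  1  1
  R[2]: 0  1  2  2  2
  R[3]: 0  1  2  3  3
  R[4]: 1  2  3  4  4
  R[5]: 1  2  3  4  5

giving w = (2, 3, 4, 1, 5) via Δ²R.

|D(w)|=3, |Ess(w)|=1:

[(3, 1, 0)]


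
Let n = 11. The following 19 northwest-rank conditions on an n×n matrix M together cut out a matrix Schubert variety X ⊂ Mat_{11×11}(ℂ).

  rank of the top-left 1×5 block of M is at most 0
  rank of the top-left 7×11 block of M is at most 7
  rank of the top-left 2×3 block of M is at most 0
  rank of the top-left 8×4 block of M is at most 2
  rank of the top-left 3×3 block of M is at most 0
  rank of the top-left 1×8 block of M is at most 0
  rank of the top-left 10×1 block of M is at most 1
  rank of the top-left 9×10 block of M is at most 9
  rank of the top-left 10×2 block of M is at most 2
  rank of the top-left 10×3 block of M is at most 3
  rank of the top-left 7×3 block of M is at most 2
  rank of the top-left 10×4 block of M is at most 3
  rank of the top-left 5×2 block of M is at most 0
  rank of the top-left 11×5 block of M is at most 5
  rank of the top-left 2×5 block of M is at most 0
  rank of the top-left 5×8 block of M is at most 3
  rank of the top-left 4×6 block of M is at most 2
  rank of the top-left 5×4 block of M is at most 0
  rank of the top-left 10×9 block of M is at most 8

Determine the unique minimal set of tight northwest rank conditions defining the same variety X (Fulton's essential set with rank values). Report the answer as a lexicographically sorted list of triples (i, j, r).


Propagating the 19 rank bounds to every northwest block:

  row 1: 0, 0, 0, 0, 0, 0, 0, 0, 1, 1, 1
  row 2: 0, 0, 0, 0, 0, 1, 1, 1, 2, 2, 2
  row 3: 0, 0, 0, 0, 1, 2, 2, 2, 3, 3, 3
  row 4: 0, 0, 0, 0, 1, 2, 3, 3, 4, 4, 4
  row 5: 0, 0, 0, 0, 1, 2, 3, 3, 4, 5, 5
  row 6: 1, 1, 1, 1, 2, 3, 4, 4, 5, 6, 6
  row 7: 1, 2, 2, 2, 3, 4, 5, 5, 6, 7, 7
  row 8: 1, 2, 2, 2, 3, 4, 5, 6, 7, 8, 8
  row 9: 1, 2, 3, 3, 4, 5, 6, 7, 8, 9, 9
  row 10: 1, 2, 3, 3, 4, 5, 6, 7, 8, 9, 10
  row 11: 1, 2, 3, 4, 5, 6, 7, 8, 9, 10, 11

the unique w with this rank table is (9, 6, 5, 7, 10, 1, 2, 8, 3, 11, 4).

ℓ(w)=29; the 6 essential cells (i,j,r):

[(1, 8, 0), (2, 5, 0), (5, 4, 0), (5, 8, 3), (8, 4, 2), (10, 4, 3)]


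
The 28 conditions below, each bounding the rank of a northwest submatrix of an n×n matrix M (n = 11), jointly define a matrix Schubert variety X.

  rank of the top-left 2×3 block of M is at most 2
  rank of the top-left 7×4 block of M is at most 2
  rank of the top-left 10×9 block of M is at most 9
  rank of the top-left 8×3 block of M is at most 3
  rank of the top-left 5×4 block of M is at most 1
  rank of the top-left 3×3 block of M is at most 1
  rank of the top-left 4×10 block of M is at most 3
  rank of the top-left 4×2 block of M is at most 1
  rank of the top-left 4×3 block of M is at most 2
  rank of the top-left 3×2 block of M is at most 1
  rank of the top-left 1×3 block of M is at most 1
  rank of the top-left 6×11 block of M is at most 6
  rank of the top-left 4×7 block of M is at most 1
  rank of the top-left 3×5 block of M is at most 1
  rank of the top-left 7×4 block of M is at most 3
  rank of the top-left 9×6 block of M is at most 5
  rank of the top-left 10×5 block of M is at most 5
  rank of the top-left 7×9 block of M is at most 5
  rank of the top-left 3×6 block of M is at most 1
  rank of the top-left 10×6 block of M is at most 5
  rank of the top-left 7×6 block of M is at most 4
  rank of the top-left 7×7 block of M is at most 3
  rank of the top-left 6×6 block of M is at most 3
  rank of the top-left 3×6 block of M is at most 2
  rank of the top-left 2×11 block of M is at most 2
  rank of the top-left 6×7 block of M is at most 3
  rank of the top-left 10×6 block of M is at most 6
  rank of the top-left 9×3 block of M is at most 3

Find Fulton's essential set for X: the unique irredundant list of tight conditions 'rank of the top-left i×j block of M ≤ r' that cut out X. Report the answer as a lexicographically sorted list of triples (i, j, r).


Propagating the 28 rank bounds to every northwest block:

  R[1]: 1 | 1 | 1 | 1 | 1 | 1 | 1 | 1 | 1 | 1 | 1
  R[2]: 1 | 1 | 1 | 1 | 1 | 1 | 1 | 2 | 2 | 2 | 2
  R[3]: 1 | 1 | 1 | 1 | 1 | 1 | 1 | 2 | 3 | 3 | 3
  R[4]: 1 | 1 | 1 | 1 | 1 | 1 | 1 | 2 | 3 | 3 | 4
  R[5]: 1 | 1 | 1 | 1 | 2 | 2 | 2 | 3 | 4 | 4 | 5
  R[6]: 1 | 2 | 2 | 2 | 3 | 3 | 3 | 4 | 5 | 5 | 6
  R[7]: 1 | 2 | 2 | 2 | 3 | 3 | 3 | 4 | 5 | 6 | 7
  R[8]: 1 | 2 | 3 | 3 | 4 | 4 | 4 | 5 | 6 | 7 | 8
  R[9]: 1 | 2 | 3 | 4 | 5 | 5 | 5 | 6 | 7 | 8 | 9
  R[10]: 1 | 2 | 3 | 4 | 5 | 5 | 6 | 7 | 8 | 9 | 10
  R[11]: 1 | 2 | 3 | 4 | 5 | 6 | 7 | 8 | 9 | 10 | 11

hence w(1..11) = (1, 8, 9, 11, 5, 2, 10, 3, 4, 7, 6).

Rothe diagram D(w) (27 cells), 6 SE-corners (essential conditions):

[(4, 7, 1), (4, 10, 3), (5, 4, 1), (7, 4, 2), (7, 7, 3), (10, 6, 5)]


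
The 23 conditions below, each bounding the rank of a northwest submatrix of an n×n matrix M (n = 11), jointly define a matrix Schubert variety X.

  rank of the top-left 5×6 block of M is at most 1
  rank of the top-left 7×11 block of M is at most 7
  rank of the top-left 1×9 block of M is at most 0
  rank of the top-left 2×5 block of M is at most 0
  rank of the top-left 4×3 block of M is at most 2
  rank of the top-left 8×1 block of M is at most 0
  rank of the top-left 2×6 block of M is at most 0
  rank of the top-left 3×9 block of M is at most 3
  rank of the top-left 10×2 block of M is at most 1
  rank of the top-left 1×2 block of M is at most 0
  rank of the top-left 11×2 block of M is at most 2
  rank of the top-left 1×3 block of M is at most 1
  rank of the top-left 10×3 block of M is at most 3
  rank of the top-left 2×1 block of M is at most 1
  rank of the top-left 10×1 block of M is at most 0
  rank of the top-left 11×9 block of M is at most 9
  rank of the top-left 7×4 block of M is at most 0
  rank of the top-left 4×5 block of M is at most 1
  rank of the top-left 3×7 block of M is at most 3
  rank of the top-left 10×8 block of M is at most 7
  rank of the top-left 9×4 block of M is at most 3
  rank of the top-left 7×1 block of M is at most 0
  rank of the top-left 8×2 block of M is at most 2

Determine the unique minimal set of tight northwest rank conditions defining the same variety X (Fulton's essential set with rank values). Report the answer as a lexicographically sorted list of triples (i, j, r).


Rank table r_w(11×11) implied by the 23 constraints:

  R[1]: 0, 0, 0, 0, 0, 0, 0, 0, 0, 1, 1
  R[2]: 0, 0, 0, 0, 0, 0, 1, 1, 1, 2, 2
  R[3]: 0, 0, 0, 0, 1, 1, 2, 2, 2, 3, 3
  R[4]: 0, 0, 0, 0, 1, 1, 2, 3, 3, 4, 4
  R[5]: 0, 0, 0, 0, 1, 1, 2, 3, 4, 5, 5
  R[6]: 0, 0, 0, 0, 1, 2, 3, 4, 5, 6, 6
  R[7]: 0, 0, 0, 0, 1, 2, 3, 4, 5, 6, 7
  R[8]: 0, 1, 1, 1, 2, 3, 4, 5, 6, 7, 8
  R[9]: 0, 1, 2, 2, 3, 4, 5, 6, 7, 8, 9
  R[10]: 0, 1, 2, 3, 4, 5, 6, 7, 8, 9, 10
  R[11]: 1, 2, 3, 4, 5, 6, 7, 8, 9, 10, 11

hence w(1..11) = (10, 7, 5, 8, 9, 6, 11, 2, 3, 4, 1).

D(w) has 40 cells with 5 SE-corners; essential set:

[(1, 9, 0), (2, 6, 0), (5, 6, 1), (7, 4, 0), (10, 1, 0)]


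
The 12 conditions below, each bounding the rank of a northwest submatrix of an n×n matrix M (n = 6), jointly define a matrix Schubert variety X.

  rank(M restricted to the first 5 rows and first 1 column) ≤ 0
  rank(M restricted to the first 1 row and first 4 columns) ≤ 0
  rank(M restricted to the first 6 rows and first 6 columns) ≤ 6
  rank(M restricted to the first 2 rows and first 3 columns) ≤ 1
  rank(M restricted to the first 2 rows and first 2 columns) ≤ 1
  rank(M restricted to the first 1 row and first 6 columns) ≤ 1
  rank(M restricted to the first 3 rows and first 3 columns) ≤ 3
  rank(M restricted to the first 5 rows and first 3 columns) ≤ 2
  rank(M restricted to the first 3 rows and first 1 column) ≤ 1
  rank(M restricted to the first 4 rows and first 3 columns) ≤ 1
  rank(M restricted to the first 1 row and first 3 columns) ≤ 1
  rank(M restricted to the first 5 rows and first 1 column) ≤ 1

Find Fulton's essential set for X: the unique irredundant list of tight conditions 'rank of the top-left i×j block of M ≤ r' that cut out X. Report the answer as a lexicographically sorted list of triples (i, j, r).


Reconstructing r_w from the 12 given conditions:

  R[1]: 0 | 0 | 0 | 0 | 1 | 1
  R[2]: 0 | 1 | 1 | 1 | 2 | 2
  R[3]: 0 | 1 | 1 | 2 | 3 | 3
  R[4]: 0 | 1 | 1 | 2 | 3 | 4
  R[5]: 0 | 1 | 2 | 3 | 4 | 5
  R[6]: 1 | 2 | 3 | 4 | 5 | 6

the unique w with this rank table is (5, 2, 4, 6, 3, 1).

Fulton essential set (3 of the 10 Rothe cells):

[(1, 4, 0), (4, 3, 1), (5, 1, 0)]


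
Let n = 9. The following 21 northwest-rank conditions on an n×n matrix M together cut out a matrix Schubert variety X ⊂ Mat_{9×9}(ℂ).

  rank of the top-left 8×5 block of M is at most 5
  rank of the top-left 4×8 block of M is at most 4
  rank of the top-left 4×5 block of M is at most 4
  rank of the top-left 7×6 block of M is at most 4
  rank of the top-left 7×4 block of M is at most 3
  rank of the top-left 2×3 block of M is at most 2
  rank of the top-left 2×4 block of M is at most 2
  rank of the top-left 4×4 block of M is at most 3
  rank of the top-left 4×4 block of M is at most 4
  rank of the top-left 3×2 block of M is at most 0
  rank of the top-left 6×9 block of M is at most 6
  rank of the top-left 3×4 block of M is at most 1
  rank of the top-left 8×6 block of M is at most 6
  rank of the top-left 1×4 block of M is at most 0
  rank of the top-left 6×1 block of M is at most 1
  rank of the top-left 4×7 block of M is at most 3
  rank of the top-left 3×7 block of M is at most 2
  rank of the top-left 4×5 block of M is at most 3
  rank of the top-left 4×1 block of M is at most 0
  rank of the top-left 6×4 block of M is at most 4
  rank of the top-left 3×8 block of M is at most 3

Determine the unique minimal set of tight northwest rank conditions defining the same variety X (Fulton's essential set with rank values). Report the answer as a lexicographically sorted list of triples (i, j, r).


Reconstructing r_w from the 21 given conditions:

  row 1: 0 0 0 0 1 1 1 1 1
  row 2: 0 0 1 1 2 2 2 2 2
  row 3: 0 0 1 1 2 2 2 3 3
  row 4: 0 1 2 2 3 3 3 4 4
  row 5: 1 2 3 3 4 4 4 5 5
  row 6: 1 2 3 3 4 4 5 6 6
  row 7: 1 2 3 3 4 4 5 6 7
  row 8: 1 2 3 4 5 5 6 7 8
  row 9: 1 2 3 4 5 6 7 8 9

so w = (5, 3, 8, 2, 1, 7, 9, 4, 6).

7 SE-corners of the 16-cell Rothe diagram give Ess(w):

[(1, 4, 0), (3, 2, 0), (3, 4, 1), (3, 7, 2), (4, 1, 0), (7, 4, 3), (7, 6, 4)]


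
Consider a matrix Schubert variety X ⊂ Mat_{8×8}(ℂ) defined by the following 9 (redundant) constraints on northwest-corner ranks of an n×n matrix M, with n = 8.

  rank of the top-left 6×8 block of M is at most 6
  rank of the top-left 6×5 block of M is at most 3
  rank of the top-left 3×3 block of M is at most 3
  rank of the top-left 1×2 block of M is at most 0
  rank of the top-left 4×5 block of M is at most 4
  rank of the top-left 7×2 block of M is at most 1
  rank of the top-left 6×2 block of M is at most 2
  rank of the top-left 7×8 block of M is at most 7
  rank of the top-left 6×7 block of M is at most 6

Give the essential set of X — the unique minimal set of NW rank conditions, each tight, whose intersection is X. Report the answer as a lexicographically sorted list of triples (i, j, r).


Reconstructing r_w from the 9 given conditions:

  0 0 1 1 1 1 1 1
  1 1 2 2 2 2 2 2
  1 1 2 3 3 3 3 3
  1 1 2 3 3 4 4 4
  1 1 2 3 3 4 5 5
  1 1 2 3 3 4 5 6
  1 1 2 3 4 5 6 7
  1 2 3 4 5 6 7 8

hence w(1..8) = (3, 1, 4, 6, 7, 8, 5, 2).

3 SE-corners of the 10-cell Rothe diagram give Ess(w):

[(1, 2, 0), (6, 5, 3), (7, 2, 1)]


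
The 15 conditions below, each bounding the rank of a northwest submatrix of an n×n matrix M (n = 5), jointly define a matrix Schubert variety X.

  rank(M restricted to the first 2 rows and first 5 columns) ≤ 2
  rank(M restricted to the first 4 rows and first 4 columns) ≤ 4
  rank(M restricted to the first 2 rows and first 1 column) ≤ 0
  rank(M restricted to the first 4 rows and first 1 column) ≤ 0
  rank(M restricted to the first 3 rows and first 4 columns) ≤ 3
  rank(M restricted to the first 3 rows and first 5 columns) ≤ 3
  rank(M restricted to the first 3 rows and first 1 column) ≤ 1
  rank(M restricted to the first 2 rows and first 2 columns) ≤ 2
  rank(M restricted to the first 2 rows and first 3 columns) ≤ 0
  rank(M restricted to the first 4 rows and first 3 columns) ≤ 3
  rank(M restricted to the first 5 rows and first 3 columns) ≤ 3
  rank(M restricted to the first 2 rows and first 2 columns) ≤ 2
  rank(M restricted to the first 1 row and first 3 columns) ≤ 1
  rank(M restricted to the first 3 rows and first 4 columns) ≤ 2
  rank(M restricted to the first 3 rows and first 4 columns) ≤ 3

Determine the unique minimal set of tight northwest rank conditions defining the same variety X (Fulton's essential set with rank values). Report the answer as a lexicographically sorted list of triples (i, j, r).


The tightest implied rank at each (i,j), from the 15 conditions:

  0 | 0 | 0 | 1 | 1
  0 | 0 | 0 | 1 | 2
  0 | 1 | 1 | 2 | 3
  0 | 1 | 2 | 3 | 4
  1 | 2 | 3 | 4 | 5

giving w = (4, 5, 2, 3, 1) via Δ²R.

ℓ(w)=8; the 2 essential cells (i,j,r):

[(2, 3, 0), (4, 1, 0)]


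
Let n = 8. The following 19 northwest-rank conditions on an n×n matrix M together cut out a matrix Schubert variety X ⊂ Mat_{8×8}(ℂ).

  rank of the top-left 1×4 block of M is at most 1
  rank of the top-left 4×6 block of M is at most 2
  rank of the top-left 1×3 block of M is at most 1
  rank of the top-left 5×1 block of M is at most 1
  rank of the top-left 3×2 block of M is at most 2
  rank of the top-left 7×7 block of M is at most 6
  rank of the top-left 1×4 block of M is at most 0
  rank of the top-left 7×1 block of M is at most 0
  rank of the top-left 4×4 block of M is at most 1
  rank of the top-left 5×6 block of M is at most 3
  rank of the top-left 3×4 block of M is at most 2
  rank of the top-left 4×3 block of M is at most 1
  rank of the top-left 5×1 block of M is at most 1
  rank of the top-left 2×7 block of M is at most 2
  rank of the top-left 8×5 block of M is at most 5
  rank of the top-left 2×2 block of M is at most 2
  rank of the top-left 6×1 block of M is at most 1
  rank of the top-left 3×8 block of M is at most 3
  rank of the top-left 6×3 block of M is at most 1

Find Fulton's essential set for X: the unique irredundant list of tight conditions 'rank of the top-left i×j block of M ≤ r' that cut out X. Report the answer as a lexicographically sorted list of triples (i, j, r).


Computing R[i][j] = min implied NW-rank bound (n=8, 19 conditions):

  0 | 0 | 0 | 0 | 1 | 1 | 1 | 1
  0 | 1 | 1 | 1 | 2 | 2 | 2 | 2
  0 | 1 | 1 | 1 | 2 | 2 | 3 | 3
  0 | 1 | 1 | 1 | 2 | 2 | 3 | 4
  0 | 1 | 1 | 2 | 3 | 3 | 4 | 5
  0 | 1 | 1 | 2 | 3 | 4 | 5 | 6
  0 | 1 | 2 | 3 | 4 | 5 | 6 | 7
  1 | 2 | 3 | 4 | 5 | 6 | 7 | 8

the unique w with this rank table is (5, 2, 7, 8, 4, 6, 3, 1).

|D(w)|=18, |Ess(w)|=5:

[(1, 4, 0), (4, 4, 1), (4, 6, 2), (6, 3, 1), (7, 1, 0)]


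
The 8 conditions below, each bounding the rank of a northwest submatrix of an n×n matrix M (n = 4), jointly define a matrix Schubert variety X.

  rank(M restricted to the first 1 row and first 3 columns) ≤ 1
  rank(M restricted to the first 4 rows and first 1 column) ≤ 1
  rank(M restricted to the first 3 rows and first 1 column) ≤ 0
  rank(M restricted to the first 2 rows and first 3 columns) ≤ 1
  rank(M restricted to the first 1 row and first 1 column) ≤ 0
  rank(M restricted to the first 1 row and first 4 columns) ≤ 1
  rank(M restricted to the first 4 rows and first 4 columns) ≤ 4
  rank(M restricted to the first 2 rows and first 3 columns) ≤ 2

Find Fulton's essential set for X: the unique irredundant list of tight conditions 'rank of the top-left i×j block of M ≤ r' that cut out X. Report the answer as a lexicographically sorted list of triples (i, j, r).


Recovering R(i,j) via the rank-extension bound from the 8 conditions:

  row 1: 0, 1, 1, 1
  row 2: 0, 1, 1, 2
  row 3: 0, 1, 2, 3
  row 4: 1, 2, 3, 4

second differences of R give the permutation w = (2, 4, 3, 1).

Rothe diagram D(w) (4 cells), 2 SE-corners (essential conditions):

[(2, 3, 1), (3, 1, 0)]


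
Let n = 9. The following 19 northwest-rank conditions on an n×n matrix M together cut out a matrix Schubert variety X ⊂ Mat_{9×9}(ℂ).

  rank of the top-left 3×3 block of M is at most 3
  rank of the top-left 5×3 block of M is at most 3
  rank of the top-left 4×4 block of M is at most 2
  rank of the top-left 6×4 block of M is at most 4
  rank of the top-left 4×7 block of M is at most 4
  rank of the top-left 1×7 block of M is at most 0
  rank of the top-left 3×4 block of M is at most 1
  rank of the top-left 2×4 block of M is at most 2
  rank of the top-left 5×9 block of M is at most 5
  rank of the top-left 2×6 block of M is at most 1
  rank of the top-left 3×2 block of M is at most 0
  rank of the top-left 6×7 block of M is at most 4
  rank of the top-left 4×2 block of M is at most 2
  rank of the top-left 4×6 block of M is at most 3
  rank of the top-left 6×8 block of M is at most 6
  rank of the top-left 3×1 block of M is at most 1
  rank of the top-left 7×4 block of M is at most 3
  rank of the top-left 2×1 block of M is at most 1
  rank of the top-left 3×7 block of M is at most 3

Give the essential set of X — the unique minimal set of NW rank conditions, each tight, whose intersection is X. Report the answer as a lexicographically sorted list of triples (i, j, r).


Recovering R(i,j) via the rank-extension bound from the 19 conditions:

  0, 0, 0, 0, 0, 0, 0, 1, 1
  0, 0, 1, 1, 1, 1, 1, 2, 2
  0, 0, 1, 1, 2, 2, 2, 3, 3
  1, 1, 2, 2, 3, 3, 3, 4, 4
  1, 2, 3, 3, 4, 4, 4, 5, 5
  1, 2, 3, 3, 4, 4, 4, 5, 6
  1, 2, 3, 3, 4, 5, 5, 6, 7
  1, 2, 3, 4, 5, 6, 6, 7, 8
  1, 2, 3, 4, 5, 6, 7, 8, 9

so w = (8, 3, 5, 1, 2, 9, 6, 4, 7).

Rothe diagram D(w) (16 cells), 5 SE-corners (essential conditions):

[(1, 7, 0), (3, 2, 0), (3, 4, 1), (6, 7, 4), (7, 4, 3)]


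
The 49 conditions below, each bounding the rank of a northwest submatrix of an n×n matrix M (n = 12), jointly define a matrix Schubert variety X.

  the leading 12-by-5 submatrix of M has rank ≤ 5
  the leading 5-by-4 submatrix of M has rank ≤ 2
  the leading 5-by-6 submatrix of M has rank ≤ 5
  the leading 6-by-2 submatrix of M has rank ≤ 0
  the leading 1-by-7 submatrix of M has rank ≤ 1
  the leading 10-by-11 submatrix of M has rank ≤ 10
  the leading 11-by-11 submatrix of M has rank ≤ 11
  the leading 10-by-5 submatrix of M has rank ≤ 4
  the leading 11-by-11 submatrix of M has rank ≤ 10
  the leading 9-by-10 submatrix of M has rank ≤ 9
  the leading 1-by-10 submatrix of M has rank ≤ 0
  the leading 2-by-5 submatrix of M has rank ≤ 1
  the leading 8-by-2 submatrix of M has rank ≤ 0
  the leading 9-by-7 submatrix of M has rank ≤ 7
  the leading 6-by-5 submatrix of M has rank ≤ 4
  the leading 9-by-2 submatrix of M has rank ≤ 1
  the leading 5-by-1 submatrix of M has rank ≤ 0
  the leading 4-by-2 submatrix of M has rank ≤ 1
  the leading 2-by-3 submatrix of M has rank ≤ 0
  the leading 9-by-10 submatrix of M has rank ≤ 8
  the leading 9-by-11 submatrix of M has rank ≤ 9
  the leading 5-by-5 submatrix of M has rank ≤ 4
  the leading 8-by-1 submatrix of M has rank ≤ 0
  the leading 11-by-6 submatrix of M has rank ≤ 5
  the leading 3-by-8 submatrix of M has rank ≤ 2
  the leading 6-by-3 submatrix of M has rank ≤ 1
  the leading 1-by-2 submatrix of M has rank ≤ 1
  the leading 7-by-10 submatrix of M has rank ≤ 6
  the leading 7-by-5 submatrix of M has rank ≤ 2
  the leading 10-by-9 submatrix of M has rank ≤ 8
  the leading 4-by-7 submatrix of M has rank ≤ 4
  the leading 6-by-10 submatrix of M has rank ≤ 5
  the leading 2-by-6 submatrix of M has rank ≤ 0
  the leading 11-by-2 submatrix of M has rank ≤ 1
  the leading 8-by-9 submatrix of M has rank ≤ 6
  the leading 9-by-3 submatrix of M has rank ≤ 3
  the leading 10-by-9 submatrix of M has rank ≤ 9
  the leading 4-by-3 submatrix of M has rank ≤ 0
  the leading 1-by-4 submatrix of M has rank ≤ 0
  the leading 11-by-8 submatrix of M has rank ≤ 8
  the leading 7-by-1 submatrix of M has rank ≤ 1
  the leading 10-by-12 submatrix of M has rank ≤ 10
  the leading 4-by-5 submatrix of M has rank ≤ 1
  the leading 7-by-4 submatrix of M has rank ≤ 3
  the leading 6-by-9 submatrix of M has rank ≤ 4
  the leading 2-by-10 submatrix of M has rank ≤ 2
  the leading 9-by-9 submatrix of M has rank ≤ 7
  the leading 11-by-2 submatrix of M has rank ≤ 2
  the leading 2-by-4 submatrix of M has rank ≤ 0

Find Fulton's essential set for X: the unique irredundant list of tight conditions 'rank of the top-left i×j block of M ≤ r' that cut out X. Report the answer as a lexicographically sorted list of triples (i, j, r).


Propagating the 49 rank bounds to every northwest block:

  i=1: 0 0 0 0 0 0 0 0 0 0 1 1
  i=2: 0 0 0 0 0 0 1 1 1 1 2 2
  i=3: 0 0 0 1 1 1 2 2 2 2 3 3
  i=4: 0 0 0 1 1 2 3 3 3 3 4 4
  i=5: 0 0 1 2 2 3 4 4 4 4 5 5
  i=6: 0 0 1 2 2 3 4 4 4 5 6 6
  i=7: 0 0 1 2 2 3 4 5 5 6 7 7
  i=8: 0 0 1 2 3 4 5 6 6 7 8 8
  i=9: 1 1 2 3 4 5 6 7 7 8 9 9
  i=10: 1 1 2 3 4 5 6 7 8 9 10 10
  i=11: 1 1 2 3 4 5 6 7 8 9 10 11
  i=12: 1 2 3 4 5 6 7 8 9 10 11 12

giving w = (11, 7, 4, 6, 3, 10, 8, 5, 1, 9, 12, 2) via Δ²R.

|D(w)|=37, |Ess(w)|=8:

[(1, 10, 0), (2, 6, 0), (4, 3, 0), (4, 5, 1), (6, 9, 4), (7, 5, 2), (8, 2, 0), (11, 2, 1)]


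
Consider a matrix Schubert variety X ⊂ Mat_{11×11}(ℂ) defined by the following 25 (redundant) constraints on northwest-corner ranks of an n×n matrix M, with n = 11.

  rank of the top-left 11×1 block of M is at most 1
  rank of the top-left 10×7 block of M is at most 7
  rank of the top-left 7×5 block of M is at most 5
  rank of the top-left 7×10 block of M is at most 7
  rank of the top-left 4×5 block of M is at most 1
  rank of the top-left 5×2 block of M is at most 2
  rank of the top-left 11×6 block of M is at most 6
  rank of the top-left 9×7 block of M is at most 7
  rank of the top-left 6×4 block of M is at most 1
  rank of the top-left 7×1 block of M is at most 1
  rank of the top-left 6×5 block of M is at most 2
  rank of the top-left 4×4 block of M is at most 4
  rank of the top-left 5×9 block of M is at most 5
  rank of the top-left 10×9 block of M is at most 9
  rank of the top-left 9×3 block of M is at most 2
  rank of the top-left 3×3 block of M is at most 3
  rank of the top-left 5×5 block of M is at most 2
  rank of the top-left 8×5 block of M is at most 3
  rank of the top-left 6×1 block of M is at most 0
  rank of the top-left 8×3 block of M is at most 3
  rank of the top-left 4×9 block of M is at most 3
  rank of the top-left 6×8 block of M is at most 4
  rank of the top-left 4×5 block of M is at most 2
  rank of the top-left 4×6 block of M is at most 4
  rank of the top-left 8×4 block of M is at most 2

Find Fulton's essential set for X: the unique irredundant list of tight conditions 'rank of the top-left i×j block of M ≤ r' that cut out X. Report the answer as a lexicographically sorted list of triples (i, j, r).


Propagating the 25 rank bounds to every northwest block:

  row 1: 0, 1, 1, 1, 1, 1, 1, 1, 1, 1, 1
  row 2: 0, 1, 1, 1, 1, 2, 2, 2, 2, 2, 2
  row 3: 0, 1, 1, 1, 1, 2, 3, 3, 3, 3, 3
  row 4: 0, 1, 1, 1, 1, 2, 3, 3, 3, 4, 4
  row 5: 0, 1, 1, 1, 2, 3, 4, 4, 4, 5, 5
  row 6: 0, 1, 1, 1, 2, 3, 4, 4, 5, 6, 6
  row 7: 1, 2, 2, 2, 3, 4, 5, 5, 6, 7, 7
  row 8: 1, 2, 2, 2, 3, 4, 5, 6, 7, 8, 8
  row 9: 1, 2, 2, 3, 4, 5, 6, 7, 8, 9, 9
  row 10: 1, 2, 3, 4, 5, 6, 7, 8, 9, 10, 10
  row 11: 1, 2, 3, 4, 5, 6, 7, 8, 9, 10, 11

the unique w with this rank table is (2, 6, 7, 10, 5, 9, 1, 8, 4, 3, 11).

D(w) has 25 cells with 7 SE-corners; essential set:

[(4, 5, 1), (4, 9, 3), (6, 1, 0), (6, 4, 1), (6, 8, 4), (8, 4, 2), (9, 3, 2)]


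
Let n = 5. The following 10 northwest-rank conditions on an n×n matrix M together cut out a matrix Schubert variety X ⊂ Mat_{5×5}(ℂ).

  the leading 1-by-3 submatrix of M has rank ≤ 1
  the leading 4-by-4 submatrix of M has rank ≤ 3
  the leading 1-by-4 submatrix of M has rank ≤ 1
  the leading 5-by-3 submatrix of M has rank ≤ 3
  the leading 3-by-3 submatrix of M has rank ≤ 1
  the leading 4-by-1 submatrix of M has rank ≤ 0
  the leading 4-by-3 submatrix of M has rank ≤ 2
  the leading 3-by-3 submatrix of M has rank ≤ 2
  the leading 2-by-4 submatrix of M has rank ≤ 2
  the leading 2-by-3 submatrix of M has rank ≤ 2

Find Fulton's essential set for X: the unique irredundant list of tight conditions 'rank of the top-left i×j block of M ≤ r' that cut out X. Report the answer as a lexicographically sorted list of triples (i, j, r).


Rank table r_w(5×5) implied by the 10 constraints:

  row 1: 0 | 1 | 1 | 1 | 1
  row 2: 0 | 1 | 1 | 2 | 2
  row 3: 0 | 1 | 1 | 2 | 3
  row 4: 0 | 1 | 2 | 3 | 4
  row 5: 1 | 2 | 3 | 4 | 5

giving w = (2, 4, 5, 3, 1) via Δ²R.

ℓ(w)=6; the 2 essential cells (i,j,r):

[(3, 3, 1), (4, 1, 0)]


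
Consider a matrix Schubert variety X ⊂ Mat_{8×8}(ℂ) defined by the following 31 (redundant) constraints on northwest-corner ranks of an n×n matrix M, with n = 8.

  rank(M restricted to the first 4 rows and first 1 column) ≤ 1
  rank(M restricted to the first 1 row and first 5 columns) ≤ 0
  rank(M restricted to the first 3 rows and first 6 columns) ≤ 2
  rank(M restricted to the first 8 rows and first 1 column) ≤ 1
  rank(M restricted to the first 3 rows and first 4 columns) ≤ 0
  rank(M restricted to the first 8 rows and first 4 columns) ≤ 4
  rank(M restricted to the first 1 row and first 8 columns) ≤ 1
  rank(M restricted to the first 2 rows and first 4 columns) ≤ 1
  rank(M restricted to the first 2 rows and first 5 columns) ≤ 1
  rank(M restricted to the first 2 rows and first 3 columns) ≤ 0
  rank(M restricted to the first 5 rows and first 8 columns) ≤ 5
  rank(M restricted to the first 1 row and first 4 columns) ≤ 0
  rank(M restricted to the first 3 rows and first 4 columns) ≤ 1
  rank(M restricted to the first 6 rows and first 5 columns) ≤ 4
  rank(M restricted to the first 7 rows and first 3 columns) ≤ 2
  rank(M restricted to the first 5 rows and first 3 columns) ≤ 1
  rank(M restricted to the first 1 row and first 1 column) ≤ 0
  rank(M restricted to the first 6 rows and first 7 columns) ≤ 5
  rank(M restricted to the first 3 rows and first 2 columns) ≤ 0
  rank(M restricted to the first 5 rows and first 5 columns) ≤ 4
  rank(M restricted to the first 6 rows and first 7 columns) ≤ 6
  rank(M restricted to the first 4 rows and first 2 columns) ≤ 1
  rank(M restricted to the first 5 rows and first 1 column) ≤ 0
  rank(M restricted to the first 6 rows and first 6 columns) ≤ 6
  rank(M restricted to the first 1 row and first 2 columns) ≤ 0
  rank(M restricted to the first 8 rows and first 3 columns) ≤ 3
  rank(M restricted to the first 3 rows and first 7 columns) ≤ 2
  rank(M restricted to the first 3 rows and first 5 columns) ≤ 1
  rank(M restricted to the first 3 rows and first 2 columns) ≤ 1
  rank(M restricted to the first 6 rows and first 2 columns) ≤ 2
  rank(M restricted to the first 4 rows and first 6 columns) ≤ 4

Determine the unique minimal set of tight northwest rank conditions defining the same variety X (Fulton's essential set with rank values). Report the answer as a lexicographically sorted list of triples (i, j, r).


Reconstructing r_w from the 31 given conditions:

  0, 0, 0, 0, 0, 1, 1, 1
  0, 0, 0, 0, 1, 2, 2, 2
  0, 0, 0, 0, 1, 2, 2, 3
  0, 1, 1, 1, 2, 3, 3, 4
  0, 1, 1, 2, 3, 4, 4, 5
  1, 2, 2, 3, 4, 5, 5, 6
  1, 2, 2, 3, 4, 5, 6, 7
  1, 2, 3, 4, 5, 6, 7, 8

so w = (6, 5, 8, 2, 4, 1, 7, 3).

ℓ(w)=18; the 6 essential cells (i,j,r):

[(1, 5, 0), (3, 4, 0), (3, 7, 2), (5, 1, 0), (5, 3, 1), (7, 3, 2)]


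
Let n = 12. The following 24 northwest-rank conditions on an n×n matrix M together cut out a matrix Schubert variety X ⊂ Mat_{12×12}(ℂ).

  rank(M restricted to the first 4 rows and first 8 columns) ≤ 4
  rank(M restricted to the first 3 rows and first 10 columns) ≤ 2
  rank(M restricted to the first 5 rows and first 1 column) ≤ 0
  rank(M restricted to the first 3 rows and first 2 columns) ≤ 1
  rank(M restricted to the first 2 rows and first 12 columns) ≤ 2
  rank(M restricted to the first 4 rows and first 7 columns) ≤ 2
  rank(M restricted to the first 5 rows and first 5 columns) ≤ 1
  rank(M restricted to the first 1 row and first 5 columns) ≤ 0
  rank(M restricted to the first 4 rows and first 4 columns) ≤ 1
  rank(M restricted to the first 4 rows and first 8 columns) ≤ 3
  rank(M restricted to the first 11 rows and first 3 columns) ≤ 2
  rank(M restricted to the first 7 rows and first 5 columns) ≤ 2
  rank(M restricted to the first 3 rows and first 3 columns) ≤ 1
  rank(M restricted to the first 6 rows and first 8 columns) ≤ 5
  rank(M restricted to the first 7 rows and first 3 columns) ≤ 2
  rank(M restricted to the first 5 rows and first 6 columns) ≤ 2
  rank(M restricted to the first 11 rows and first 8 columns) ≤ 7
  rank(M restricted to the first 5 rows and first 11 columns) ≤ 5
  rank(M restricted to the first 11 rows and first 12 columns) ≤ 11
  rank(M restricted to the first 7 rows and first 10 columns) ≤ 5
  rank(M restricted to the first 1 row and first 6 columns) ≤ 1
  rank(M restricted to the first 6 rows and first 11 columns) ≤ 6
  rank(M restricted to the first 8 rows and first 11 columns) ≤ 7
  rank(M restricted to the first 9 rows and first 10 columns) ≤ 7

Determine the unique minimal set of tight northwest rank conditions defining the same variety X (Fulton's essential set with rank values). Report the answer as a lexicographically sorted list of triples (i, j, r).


Propagating the 24 rank bounds to every northwest block:

  row 1: 0, 0, 0, 0, 0, 1, 1, 1, 1, 1, 1, 1
  row 2: 0, 1, 1, 1, 1, 2, 2, 2, 2, 2, 2, 2
  row 3: 0, 1, 1, 1, 1, 2, 2, 2, 2, 2, 3, 3
  row 4: 0, 1, 1, 1, 1, 2, 2, 3, 3, 3, 4, 4
  row 5: 0, 1, 1, 1, 1, 2, 3, 4, 4, 4, 5, 5
  row 6: 1, 2, 2, 2, 2, 3, 4, 5, 5, 5, 6, 6
  row 7: 1, 2, 2, 2, 2, 3, 4, 5, 5, 5, 6, 7
  row 8: 1, 2, 2, 3, 3, 4, 5, 6, 6, 6, 7, 8
  row 9: 1, 2, 2, 3, 4, 5, 6, 7, 7, 7, 8, 9
  row 10: 1, 2, 2, 3, 4, 5, 6, 7, 8, 8, 9, 10
  row 11: 1, 2, 2, 3, 4, 5, 6, 7, 8, 9, 10, 11
  row 12: 1, 2, 3, 4, 5, 6, 7, 8, 9, 10, 11, 12

so w = (6, 2, 11, 8, 7, 1, 12, 4, 5, 9, 10, 3).

D(w) has 32 cells with 8 SE-corners; essential set:

[(1, 5, 0), (3, 10, 2), (4, 7, 2), (5, 1, 0), (5, 5, 1), (7, 5, 2), (7, 10, 5), (11, 3, 2)]


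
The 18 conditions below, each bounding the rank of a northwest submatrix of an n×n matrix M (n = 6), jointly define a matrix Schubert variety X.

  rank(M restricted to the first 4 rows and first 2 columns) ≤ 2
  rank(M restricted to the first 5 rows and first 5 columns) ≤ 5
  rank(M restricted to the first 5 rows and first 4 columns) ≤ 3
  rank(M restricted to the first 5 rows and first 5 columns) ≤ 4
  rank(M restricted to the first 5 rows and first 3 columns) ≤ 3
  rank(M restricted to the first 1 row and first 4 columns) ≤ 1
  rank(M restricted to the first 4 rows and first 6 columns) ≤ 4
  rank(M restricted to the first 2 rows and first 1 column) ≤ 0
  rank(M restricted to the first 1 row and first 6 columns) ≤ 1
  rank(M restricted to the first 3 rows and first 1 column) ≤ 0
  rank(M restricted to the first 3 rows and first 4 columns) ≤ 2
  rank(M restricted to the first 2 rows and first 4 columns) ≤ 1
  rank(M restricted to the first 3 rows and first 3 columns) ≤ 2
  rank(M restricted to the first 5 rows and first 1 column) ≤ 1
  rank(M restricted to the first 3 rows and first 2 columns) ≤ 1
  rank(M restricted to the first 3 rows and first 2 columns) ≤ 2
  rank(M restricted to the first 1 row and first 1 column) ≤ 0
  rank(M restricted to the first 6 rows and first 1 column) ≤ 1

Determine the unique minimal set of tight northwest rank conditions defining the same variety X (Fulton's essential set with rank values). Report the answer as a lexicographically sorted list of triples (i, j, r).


Computing R[i][j] = min implied NW-rank bound (n=6, 18 conditions):

  0, 1, 1, 1, 1, 1
  0, 1, 1, 1, 2, 2
  0, 1, 2, 2, 3, 3
  1, 2, 3, 3, 4, 4
  1, 2, 3, 3, 4, 5
  1, 2, 3, 4, 5, 6

hence w(1..6) = (2, 5, 3, 1, 6, 4).

ℓ(w)=6; the 3 essential cells (i,j,r):

[(2, 4, 1), (3, 1, 0), (5, 4, 3)]


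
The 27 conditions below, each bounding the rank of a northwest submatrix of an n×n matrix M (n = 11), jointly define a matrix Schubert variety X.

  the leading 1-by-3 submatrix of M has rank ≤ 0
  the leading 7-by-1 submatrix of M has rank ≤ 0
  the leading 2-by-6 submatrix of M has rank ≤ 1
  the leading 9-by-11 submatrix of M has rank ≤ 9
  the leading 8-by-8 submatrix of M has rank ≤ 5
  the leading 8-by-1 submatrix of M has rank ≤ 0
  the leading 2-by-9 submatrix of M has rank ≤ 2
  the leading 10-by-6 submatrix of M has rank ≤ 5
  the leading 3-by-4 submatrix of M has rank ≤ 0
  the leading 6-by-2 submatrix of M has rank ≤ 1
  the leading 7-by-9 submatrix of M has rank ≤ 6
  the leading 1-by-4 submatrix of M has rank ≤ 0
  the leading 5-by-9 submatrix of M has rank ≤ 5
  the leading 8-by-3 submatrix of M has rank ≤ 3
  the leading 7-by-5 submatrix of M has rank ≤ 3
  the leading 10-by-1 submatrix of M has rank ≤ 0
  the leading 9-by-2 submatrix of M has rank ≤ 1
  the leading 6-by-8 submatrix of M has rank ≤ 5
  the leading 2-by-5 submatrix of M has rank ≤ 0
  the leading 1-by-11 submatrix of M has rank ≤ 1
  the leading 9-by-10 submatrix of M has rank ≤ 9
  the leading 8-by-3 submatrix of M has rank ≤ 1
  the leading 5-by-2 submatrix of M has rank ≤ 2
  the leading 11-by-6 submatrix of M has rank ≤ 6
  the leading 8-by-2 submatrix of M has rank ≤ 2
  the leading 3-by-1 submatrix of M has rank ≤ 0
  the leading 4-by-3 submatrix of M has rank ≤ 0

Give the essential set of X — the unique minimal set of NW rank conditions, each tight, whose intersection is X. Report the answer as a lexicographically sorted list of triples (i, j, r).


Recovering R(i,j) via the rank-extension bound from the 27 conditions:

  R[1]: 0 0 0 0 0 1 1 1 1 1 1
  R[2]: 0 0 0 0 0 1 2 2 2 2 2
  R[3]: 0 0 0 0 1 2 3 3 3 3 3
  R[4]: 0 0 0 1 2 3 4 4 4 4 4
  R[5]: 0 1 1 2 3 4 5 5 5 5 5
  R[6]: 0 1 1 2 3 4 5 5 6 6 6
  R[7]: 0 1 1 2 3 4 5 5 6 7 7
  R[8]: 0 1 1 2 3 4 5 5 6 7 8
  R[9]: 0 1 2 3 4 5 6 6 7 8 9
  R[10]: 0 1 2 3 4 5 6 7 8 9 10
  R[11]: 1 2 3 4 5 6 7 8 9 10 11

the unique w with this rank table is (6, 7, 5, 4, 2, 9, 10, 11, 3, 8, 1).

D(w) has 29 cells with 6 SE-corners; essential set:

[(2, 5, 0), (3, 4, 0), (4, 3, 0), (8, 3, 1), (8, 8, 5), (10, 1, 0)]


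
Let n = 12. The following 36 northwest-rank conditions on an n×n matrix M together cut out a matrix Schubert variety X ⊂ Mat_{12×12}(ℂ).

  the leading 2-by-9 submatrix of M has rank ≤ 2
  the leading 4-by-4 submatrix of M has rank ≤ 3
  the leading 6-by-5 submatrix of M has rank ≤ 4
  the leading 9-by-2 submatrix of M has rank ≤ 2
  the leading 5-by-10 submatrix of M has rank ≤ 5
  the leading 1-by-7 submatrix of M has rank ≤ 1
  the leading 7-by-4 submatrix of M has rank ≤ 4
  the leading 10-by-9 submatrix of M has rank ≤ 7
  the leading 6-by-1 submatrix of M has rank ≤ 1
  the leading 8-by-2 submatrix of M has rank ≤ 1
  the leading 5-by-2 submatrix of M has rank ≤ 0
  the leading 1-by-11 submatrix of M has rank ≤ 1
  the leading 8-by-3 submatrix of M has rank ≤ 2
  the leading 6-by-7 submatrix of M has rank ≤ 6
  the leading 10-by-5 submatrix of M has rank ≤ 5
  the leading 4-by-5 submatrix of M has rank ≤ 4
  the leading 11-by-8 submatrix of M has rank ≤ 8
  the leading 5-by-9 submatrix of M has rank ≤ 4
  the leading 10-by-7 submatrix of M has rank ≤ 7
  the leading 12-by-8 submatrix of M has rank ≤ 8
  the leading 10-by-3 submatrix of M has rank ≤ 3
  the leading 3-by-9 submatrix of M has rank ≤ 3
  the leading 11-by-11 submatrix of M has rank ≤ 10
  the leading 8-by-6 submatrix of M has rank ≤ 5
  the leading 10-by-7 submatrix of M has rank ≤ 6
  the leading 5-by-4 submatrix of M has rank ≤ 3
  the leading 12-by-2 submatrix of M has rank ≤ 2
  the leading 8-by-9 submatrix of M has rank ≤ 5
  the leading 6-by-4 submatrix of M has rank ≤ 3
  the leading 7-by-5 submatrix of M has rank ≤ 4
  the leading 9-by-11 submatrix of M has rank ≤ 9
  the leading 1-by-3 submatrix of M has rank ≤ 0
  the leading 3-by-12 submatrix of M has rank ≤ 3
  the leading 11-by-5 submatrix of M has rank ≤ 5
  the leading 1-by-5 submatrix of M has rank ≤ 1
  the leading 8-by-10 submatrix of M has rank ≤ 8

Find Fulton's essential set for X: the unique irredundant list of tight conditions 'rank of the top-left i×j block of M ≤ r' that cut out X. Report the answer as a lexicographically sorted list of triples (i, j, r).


Reconstructing r_w from the 36 given conditions:

  i=1: 0  0  0  1  1  1  1  1  1  1  1  1
  i=2: 0  0  1  2  2  2  2  2  2  2  2  2
  i=3: 0  0  1  2  3  3  3  3  3  3  3  3
  i=4: 0  0  1  2  3  4  4  4  4  4  4  4
  i=5: 0  0  1  2  3  4  4  4  4  5  5  5
  i=6: 1  1  2  3  4  5  5  5  5  6  6  6
  i=7: 1  1  2  3  4  5  5  5  5  6  7  7
  i=8: 1  1  2  3  4  5  5  5  5  6  7  8
  i=9: 1  2  3  4  5  6  6  6  6  7  8  9
  i=10: 1  2  3  4  5  6  6  7  7  8  9  10
  i=11: 1  2  3  4  5  6  7  8  8  9  10  11
  i=12: 1  2  3  4  5  6  7  8  9  10  11  12

hence w(1..12) = (4, 3, 5, 6, 10, 1, 11, 12, 2, 8, 7, 9).

6 SE-corners of the 23-cell Rothe diagram give Ess(w):

[(1, 3, 0), (5, 2, 0), (5, 9, 4), (8, 2, 1), (8, 9, 5), (10, 7, 6)]
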